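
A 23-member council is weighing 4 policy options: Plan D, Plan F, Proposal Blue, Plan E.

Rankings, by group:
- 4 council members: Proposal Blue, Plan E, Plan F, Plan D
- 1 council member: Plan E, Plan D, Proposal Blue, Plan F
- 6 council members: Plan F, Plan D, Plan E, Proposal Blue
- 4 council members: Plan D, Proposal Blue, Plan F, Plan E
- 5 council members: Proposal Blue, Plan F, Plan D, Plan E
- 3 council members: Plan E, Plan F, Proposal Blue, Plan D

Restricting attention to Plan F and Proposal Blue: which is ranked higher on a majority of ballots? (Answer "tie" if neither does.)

Ballots ranking Plan F above Proposal Blue: 6 + 3 = 9.
Ballots ranking Proposal Blue above Plan F: 23 − 9 = 14.
Proposal Blue wins the head-to-head 14–9.

Proposal Blue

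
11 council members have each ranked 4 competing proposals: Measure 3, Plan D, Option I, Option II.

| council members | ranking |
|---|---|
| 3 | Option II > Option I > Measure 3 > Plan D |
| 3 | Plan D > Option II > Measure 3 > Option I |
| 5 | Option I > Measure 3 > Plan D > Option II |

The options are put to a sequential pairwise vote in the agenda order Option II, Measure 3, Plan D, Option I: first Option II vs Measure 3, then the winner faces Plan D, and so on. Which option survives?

Option I

Round 1: Option II vs Measure 3 — 6–5, Option II advances.
Round 2: Option II vs Plan D — 3–8, Plan D advances.
Round 3: Plan D vs Option I — 3–8, Option I advances.
Option I survives the agenda.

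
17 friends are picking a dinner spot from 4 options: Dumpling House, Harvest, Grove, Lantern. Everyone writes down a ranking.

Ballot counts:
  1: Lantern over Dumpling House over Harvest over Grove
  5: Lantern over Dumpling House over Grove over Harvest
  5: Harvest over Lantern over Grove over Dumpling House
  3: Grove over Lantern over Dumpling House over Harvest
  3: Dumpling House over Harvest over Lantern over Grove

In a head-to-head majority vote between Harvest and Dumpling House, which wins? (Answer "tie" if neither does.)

Dumpling House

Ballots ranking Harvest above Dumpling House: 5.
Ballots ranking Dumpling House above Harvest: 17 − 5 = 12.
Dumpling House wins the head-to-head 12–5.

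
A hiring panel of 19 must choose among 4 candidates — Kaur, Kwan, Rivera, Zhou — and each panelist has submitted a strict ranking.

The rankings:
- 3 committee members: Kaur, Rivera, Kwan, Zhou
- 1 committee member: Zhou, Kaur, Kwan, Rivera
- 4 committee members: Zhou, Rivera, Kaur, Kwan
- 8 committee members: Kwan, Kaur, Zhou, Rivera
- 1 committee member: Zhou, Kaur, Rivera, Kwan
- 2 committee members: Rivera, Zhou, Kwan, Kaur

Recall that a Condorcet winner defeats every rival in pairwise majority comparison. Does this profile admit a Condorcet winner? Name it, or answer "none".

none

Pairwise majorities:
Kaur vs Kwan: 3+1+4+1 = 9 for Kaur, 10 for Kwan — Kwan by 10–9.
Kaur vs Rivera: Kaur, 13–6.
Kaur vs Zhou: 3+8 = 11 for Kaur, 8 for Zhou — Kaur by 11–8.
Kwan–Rivera: Rivera 10–9.
Kwan vs Zhou: Kwan wins 11–8.
Rivera vs Zhou: Zhou wins 14–5.
Each candidate drops at least one matchup (Kaur loses to Kwan; Kwan loses to Rivera; Rivera loses to Kaur; Zhou loses to Kaur); the cycle Kaur beats Rivera beats Kwan beats Kaur rules out a Condorcet winner.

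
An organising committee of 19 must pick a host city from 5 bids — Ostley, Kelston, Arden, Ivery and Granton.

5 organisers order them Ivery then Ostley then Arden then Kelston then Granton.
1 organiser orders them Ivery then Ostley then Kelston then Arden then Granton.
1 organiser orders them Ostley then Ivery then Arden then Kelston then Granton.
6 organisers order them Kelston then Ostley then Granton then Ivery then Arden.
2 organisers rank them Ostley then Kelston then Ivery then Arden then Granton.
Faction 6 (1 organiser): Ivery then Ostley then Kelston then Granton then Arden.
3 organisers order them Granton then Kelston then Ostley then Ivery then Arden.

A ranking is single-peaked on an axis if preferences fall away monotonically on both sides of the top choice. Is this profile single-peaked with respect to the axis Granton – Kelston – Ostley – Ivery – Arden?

yes

Axis positions: Granton=1, Kelston=2, Ostley=3, Ivery=4, Arden=5.
Faction 1 (peak Ivery at position 4): ranking walks positions 4-3-5-2-1, expanding outward from the peak — single-peaked.
Faction 2 (peak Ivery at position 4): ranking walks positions 4-3-2-5-1, expanding outward from the peak — single-peaked.
Faction 3 (peak Ostley at position 3): ranking walks positions 3-4-5-2-1, expanding outward from the peak — single-peaked.
Faction 4 (peak Kelston at position 2): ranking walks positions 2-3-1-4-5, expanding outward from the peak — single-peaked.
Faction 5 (peak Ostley at position 3): ranking walks positions 3-2-4-5-1, expanding outward from the peak — single-peaked.
Faction 6 (peak Ivery at position 4): ranking walks positions 4-3-2-1-5, expanding outward from the peak — single-peaked.
Faction 7 (peak Granton at position 1): ranking walks positions 1-2-3-4-5, expanding outward from the peak — single-peaked.
Every ranking is single-peaked on this axis.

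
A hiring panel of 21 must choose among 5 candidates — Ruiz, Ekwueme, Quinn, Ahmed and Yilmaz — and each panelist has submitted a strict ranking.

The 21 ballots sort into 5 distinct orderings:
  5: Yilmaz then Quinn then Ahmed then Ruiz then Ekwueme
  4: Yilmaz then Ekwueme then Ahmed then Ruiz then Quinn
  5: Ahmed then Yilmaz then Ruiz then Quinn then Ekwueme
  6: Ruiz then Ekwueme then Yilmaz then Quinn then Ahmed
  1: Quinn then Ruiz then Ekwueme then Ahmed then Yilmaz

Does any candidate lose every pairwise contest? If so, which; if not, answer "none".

Head-to-head results (21 committee members):
Ruiz–Ekwueme: Ruiz 17–4.
Ruiz vs Quinn: Ruiz preferred on 4+5+6 = 15 ballots; Ruiz wins 15–6.
Ruiz vs Ahmed: 6+1 = 7 for Ruiz, 14 for Ahmed — Ahmed by 14–7.
Ruiz vs Yilmaz: Yilmaz wins 14–7.
Ekwueme vs Quinn: Ekwueme is ranked higher on 4+6 = 10 ballots, Quinn on 11. Quinn wins 11–10.
Ekwueme vs Ahmed: Ekwueme wins 11–10.
Ekwueme vs Yilmaz: 6+1 = 7 for Ekwueme, 14 for Yilmaz — Yilmaz by 14–7.
Quinn vs Ahmed: Quinn preferred on 5+6+1 = 12 ballots; Quinn wins 12–9.
Quinn vs Yilmaz: Yilmaz wins 20–1.
Ahmed–Yilmaz: Yilmaz 15–6.
Each candidate has at least one pairwise win (Ruiz beats Ekwueme; Ekwueme beats Ahmed; Quinn beats Ekwueme; Ahmed beats Ruiz; Yilmaz beats Ruiz) — no Condorcet loser.

none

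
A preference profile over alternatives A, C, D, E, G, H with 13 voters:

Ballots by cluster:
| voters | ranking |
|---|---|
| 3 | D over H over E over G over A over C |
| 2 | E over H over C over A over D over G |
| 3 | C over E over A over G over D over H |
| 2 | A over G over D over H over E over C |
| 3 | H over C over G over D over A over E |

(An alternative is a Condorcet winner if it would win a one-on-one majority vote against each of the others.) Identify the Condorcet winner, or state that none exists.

Check each pair by majority over 13 ballots:
A–C: C 8–5.
A–D: A 7–6.
A vs E: E, 8–5.
A–G: A 7–6.
A vs H: A is ranked higher on 3+2 = 5 ballots, H on 8. H wins 8–5.
C–D: C 8–5.
C vs E: E, 7–6.
C vs G: C wins 8–5.
C vs H: 3 to 10, H.
D vs E: D preferred on 3+2+3 = 8 ballots; D wins 8–5.
D vs G: G, 8–5.
D vs H: D, 8–5.
E vs G: E wins 8–5.
E vs H: 2+3 = 5 for E, 8 for H — H by 8–5.
G vs H: 5 to 8, H.
No alternative is unbeaten: A loses to C; C loses to E; D loses to A; E loses to D; G loses to A; H loses to D. In particular A → D → E → A is a majority cycle — no Condorcet winner exists.

none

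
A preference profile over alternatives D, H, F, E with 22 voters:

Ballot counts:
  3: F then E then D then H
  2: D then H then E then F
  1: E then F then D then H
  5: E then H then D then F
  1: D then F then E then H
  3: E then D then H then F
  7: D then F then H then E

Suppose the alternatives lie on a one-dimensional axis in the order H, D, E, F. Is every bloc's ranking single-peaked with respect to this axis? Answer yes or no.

Axis positions: H=1, D=2, E=3, F=4.
Bloc 1 (peak F at position 4): ranking walks positions 4-3-2-1, expanding outward from the peak — single-peaked.
Bloc 2 (peak D at position 2): ranking walks positions 2-1-3-4, expanding outward from the peak — single-peaked.
Bloc 3 (peak E at position 3): ranking walks positions 3-4-2-1, expanding outward from the peak — single-peaked.
Bloc 4: ranking walks positions 3-1-2-4; H is ranked above D even though D lies between H and the peak E on the axis — preferences dip and rise again. Not single-peaked.
Bloc 5: ranking walks positions 2-4-3-1; F is ranked above E even though E lies between F and the peak D on the axis — preferences dip and rise again. Not single-peaked.
Bloc 6 (peak E at position 3): ranking walks positions 3-2-1-4, expanding outward from the peak — single-peaked.
Bloc 7: ranking walks positions 2-4-1-3; F is ranked above E even though E lies between F and the peak D on the axis — preferences dip and rise again. Not single-peaked.
Bloc 4 violates single-peakedness, so the profile is not single-peaked on this axis.

no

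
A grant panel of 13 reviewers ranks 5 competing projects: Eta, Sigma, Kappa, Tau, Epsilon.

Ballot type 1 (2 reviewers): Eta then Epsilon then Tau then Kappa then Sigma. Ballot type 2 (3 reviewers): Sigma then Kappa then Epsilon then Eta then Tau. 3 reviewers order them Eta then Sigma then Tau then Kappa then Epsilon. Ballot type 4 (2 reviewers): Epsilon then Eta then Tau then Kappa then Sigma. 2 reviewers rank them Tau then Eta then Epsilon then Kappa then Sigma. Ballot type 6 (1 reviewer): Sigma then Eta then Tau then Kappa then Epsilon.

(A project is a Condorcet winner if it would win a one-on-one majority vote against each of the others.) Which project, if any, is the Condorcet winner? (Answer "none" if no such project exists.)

Head-to-head results (13 reviewers):
Eta vs Sigma: Eta wins 9–4.
Eta vs Kappa: Eta wins 10–3.
Eta–Tau: Eta 11–2.
Eta–Epsilon: Eta 8–5.
Sigma vs Kappa: Sigma, 7–6.
Sigma–Tau: Sigma 7–6.
Sigma–Epsilon: Sigma 7–6.
Kappa–Tau: Tau 10–3.
Kappa vs Epsilon: Kappa wins 7–6.
Tau vs Epsilon: Epsilon, 7–6.
Eta defeats every rival head-to-head and is the Condorcet winner.

Eta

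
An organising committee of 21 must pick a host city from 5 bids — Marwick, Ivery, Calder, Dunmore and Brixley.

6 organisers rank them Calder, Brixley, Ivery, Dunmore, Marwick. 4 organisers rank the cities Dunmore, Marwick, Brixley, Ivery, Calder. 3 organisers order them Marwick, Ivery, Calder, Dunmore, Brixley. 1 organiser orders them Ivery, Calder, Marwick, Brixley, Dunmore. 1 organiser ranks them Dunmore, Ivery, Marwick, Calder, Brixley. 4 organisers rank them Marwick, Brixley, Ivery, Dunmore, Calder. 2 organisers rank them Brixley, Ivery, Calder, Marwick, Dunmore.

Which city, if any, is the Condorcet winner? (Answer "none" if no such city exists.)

Check each pair by majority over 21 ballots:
Marwick vs Ivery: Marwick wins 11–10.
Marwick–Calder: Marwick 12–9.
Marwick vs Dunmore: Dunmore, 11–10.
Marwick–Brixley: Marwick 13–8.
Ivery–Calder: Ivery 15–6.
Ivery vs Dunmore: Ivery wins 16–5.
Ivery vs Brixley: Brixley, 16–5.
Calder vs Dunmore: Calder, 12–9.
Calder–Brixley: Calder 11–10.
Dunmore–Brixley: Brixley 13–8.
No city is unbeaten: Marwick loses to Dunmore; Ivery loses to Marwick; Calder loses to Marwick; Dunmore loses to Ivery; Brixley loses to Marwick. In particular Marwick beats Ivery beats Dunmore beats Marwick is a majority cycle — no Condorcet winner exists.

none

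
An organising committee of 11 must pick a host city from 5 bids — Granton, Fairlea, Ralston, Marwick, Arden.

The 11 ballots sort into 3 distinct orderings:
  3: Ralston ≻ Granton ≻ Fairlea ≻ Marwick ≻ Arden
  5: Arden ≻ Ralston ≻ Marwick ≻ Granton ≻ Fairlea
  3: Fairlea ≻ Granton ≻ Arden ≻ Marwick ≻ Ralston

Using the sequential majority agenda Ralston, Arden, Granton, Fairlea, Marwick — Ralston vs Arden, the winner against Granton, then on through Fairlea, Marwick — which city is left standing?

Granton

Round 1: Ralston vs Arden — 3–8, Arden advances.
Round 2: Arden vs Granton — 5–6, Granton advances.
Round 3: Granton vs Fairlea — 8–3, Granton advances.
Round 4: Granton vs Marwick — 6–5, Granton advances.
The agenda winner is Granton.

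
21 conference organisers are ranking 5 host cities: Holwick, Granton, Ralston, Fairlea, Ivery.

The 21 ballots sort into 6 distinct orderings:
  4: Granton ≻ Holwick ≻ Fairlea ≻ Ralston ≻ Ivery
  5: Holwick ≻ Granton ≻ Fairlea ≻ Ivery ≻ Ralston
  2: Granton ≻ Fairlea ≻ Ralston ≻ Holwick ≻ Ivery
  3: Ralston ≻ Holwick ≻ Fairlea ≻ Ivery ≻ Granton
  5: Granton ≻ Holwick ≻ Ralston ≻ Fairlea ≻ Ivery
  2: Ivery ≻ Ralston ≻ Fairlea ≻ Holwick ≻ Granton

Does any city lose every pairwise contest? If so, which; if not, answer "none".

Head-to-head results (21 organisers):
Holwick vs Granton: Granton, 11–10.
Holwick vs Ralston: Holwick wins 14–7.
Holwick vs Fairlea: Holwick preferred on 4+5+3+5 = 17 ballots; Holwick wins 17–4.
Holwick vs Ivery: Holwick, 19–2.
Granton–Ralston: Granton 16–5.
Granton vs Fairlea: Granton wins 16–5.
Granton vs Ivery: Granton preferred on 4+5+2+5 = 16 ballots; Granton wins 16–5.
Ralston vs Fairlea: Fairlea, 11–10.
Ralston vs Ivery: Ralston is ranked higher on 4+2+3+5 = 14 ballots, Ivery on 7. Ralston wins 14–7.
Fairlea vs Ivery: Fairlea wins 19–2.
Ivery is beaten in every head-to-head and is the Condorcet loser.

Ivery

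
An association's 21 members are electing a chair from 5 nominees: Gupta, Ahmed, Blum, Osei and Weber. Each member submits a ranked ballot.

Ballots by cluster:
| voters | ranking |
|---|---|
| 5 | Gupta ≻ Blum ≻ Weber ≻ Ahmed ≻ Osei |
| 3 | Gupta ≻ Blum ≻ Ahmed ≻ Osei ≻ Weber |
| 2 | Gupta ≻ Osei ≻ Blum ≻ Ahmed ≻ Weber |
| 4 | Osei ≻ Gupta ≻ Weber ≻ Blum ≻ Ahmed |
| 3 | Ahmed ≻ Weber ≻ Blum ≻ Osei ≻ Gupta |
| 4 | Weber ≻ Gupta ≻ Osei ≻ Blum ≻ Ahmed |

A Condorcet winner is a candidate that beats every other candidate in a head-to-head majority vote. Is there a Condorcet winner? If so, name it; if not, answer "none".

Gupta

Head-to-head results (21 voters):
Gupta vs Ahmed: 5+3+2+4+4 = 18 for Gupta, 3 for Ahmed — Gupta by 18–3.
Gupta vs Blum: 5+3+2+4+4 = 18 for Gupta, 3 for Blum — Gupta by 18–3.
Gupta vs Osei: Gupta wins 14–7.
Gupta vs Weber: Gupta, 14–7.
Ahmed vs Blum: Ahmed is ranked higher on 3 ballots, Blum on 18. Blum wins 18–3.
Ahmed vs Osei: Ahmed preferred on 5+3+3 = 11 ballots; Ahmed wins 11–10.
Ahmed–Weber: Weber 13–8.
Blum–Osei: Blum 11–10.
Blum vs Weber: 5+3+2 = 10 for Blum, 11 for Weber — Weber by 11–10.
Osei vs Weber: 3+2+4 = 9 for Osei, 12 for Weber — Weber by 12–9.
Gupta defeats every rival head-to-head and is the Condorcet winner.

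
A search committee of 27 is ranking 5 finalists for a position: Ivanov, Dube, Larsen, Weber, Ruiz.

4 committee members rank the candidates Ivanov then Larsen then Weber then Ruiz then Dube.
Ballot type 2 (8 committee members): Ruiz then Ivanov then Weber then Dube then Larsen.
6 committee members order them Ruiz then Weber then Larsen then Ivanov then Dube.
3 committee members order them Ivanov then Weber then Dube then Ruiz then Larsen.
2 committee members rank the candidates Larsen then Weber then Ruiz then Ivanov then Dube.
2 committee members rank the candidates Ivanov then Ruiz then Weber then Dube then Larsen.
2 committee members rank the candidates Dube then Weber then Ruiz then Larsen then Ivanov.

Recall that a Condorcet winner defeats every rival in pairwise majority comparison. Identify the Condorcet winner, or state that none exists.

Ruiz

Check each pair by majority over 27 ballots:
Ivanov vs Dube: Ivanov, 25–2.
Ivanov vs Larsen: Ivanov wins 17–10.
Ivanov vs Weber: Ivanov, 17–10.
Ivanov vs Ruiz: Ruiz, 18–9.
Dube vs Larsen: Dube, 15–12.
Dube vs Weber: Weber, 25–2.
Dube–Ruiz: Ruiz 22–5.
Larsen–Weber: Weber 21–6.
Larsen–Ruiz: Ruiz 21–6.
Weber vs Ruiz: Ruiz wins 16–11.
Ruiz defeats every rival head-to-head and is the Condorcet winner.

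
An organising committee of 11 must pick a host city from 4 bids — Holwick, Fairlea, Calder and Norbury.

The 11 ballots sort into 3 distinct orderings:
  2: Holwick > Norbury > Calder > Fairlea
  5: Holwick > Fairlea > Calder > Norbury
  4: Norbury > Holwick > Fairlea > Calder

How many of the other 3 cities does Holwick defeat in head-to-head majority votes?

Holwick against each rival (11 organisers):
Holwick vs Fairlea: Holwick preferred on 2+5+4 = 11 ballots; Holwick wins 11–0.
Holwick vs Calder: 2+5+4 = 11 for Holwick, 0 for Calder — Holwick by 11–0.
Holwick vs Norbury: 2+5 = 7 for Holwick, 4 for Norbury — Holwick by 7–4.
Holwick beats Fairlea, Calder, Norbury — 3 pairwise wins.

3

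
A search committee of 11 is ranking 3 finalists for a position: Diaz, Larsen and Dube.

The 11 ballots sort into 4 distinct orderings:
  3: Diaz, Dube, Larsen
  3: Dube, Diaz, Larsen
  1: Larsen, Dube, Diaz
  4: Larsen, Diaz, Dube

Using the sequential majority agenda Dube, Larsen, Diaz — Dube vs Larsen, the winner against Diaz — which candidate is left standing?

Round 1: Dube vs Larsen — 6–5, Dube advances.
Round 2: Dube vs Diaz — 4–7, Diaz advances.
Diaz survives the agenda.

Diaz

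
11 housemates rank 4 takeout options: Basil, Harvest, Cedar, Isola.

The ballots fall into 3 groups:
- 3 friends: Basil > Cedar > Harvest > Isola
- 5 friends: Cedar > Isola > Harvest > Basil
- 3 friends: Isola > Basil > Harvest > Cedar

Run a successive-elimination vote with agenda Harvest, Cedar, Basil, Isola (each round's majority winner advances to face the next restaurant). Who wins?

Round 1: Harvest vs Cedar — 3–8, Cedar advances.
Round 2: Cedar vs Basil — 5–6, Basil advances.
Round 3: Basil vs Isola — 3–8, Isola advances.
Isola survives the agenda.

Isola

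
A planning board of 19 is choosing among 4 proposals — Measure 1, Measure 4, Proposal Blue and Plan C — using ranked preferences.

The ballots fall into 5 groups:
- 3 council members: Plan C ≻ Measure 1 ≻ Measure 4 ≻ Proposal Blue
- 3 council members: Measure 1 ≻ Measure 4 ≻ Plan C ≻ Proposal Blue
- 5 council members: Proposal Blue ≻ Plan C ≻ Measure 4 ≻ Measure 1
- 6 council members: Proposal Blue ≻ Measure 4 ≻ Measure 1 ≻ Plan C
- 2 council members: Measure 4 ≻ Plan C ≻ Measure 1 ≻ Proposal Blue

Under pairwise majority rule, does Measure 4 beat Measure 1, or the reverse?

Ballots ranking Measure 4 above Measure 1: 5 + 6 + 2 = 13.
Ballots ranking Measure 1 above Measure 4: 19 − 13 = 6.
Measure 4 wins the head-to-head 13–6.

Measure 4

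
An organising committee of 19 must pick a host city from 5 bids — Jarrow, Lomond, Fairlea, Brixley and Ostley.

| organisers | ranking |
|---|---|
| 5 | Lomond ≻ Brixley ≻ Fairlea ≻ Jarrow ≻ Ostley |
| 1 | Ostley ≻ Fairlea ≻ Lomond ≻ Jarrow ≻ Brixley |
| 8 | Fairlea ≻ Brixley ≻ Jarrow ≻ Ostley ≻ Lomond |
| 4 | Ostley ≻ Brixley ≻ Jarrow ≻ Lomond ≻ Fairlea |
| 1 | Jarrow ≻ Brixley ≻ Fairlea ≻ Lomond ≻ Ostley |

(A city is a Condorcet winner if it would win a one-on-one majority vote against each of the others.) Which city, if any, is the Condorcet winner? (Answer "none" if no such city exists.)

Brixley

Pairwise majorities:
Jarrow vs Lomond: 13 to 6, Jarrow.
Jarrow vs Fairlea: 4+1 = 5 for Jarrow, 14 for Fairlea — Fairlea by 14–5.
Jarrow vs Brixley: 1+1 = 2 for Jarrow, 17 for Brixley — Brixley by 17–2.
Jarrow–Ostley: Jarrow 14–5.
Lomond vs Fairlea: 5+4 = 9 for Lomond, 10 for Fairlea — Fairlea by 10–9.
Lomond–Brixley: Brixley 13–6.
Lomond vs Ostley: Ostley wins 13–6.
Fairlea vs Brixley: Brixley, 10–9.
Fairlea vs Ostley: Fairlea preferred on 5+8+1 = 14 ballots; Fairlea wins 14–5.
Brixley–Ostley: Brixley 14–5.
Only Brixley has no losses; Brixley is the Condorcet winner.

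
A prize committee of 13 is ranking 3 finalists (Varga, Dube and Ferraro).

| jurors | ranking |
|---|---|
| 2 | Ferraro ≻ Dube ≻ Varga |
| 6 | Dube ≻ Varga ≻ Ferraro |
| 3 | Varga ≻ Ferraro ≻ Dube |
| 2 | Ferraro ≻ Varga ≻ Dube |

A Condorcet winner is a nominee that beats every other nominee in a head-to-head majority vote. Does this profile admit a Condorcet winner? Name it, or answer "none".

none

Head-to-head results (13 jurors):
Varga vs Dube: 3+2 = 5 for Varga, 8 for Dube — Dube by 8–5.
Varga vs Ferraro: 9 to 4, Varga.
Dube vs Ferraro: Dube preferred on 6 ballots; Ferraro wins 7–6.
No nominee is unbeaten: Varga loses to Dube; Dube loses to Ferraro; Ferraro loses to Varga. In particular Varga > Ferraro > Dube > Varga is a majority cycle — no Condorcet winner exists.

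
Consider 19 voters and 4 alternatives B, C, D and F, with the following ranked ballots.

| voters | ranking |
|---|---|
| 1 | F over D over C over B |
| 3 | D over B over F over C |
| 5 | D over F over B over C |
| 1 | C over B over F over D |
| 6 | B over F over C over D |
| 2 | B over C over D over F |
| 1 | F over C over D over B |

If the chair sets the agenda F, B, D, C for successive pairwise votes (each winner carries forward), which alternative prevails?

Round 1: F vs B — 7–12, B advances.
Round 2: B vs D — 9–10, D advances.
Round 3: D vs C — 9–10, C advances.
The agenda winner is C.

C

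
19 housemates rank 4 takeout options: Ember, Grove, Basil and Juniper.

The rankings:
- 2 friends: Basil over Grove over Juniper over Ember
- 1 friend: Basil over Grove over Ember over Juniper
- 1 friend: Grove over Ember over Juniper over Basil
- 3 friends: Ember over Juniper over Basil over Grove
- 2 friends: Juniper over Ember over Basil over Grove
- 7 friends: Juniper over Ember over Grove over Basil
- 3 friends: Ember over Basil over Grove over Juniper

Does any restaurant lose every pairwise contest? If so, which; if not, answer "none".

Grove

Head-to-head results (19 friends):
Ember vs Grove: Ember wins 15–4.
Ember vs Basil: Ember, 16–3.
Ember vs Juniper: Ember preferred on 1+1+3+3 = 8 ballots; Juniper wins 11–8.
Grove vs Basil: 8 to 11, Basil.
Grove vs Juniper: Grove preferred on 2+1+1+3 = 7 ballots; Juniper wins 12–7.
Basil vs Juniper: 2+1+3 = 6 for Basil, 13 for Juniper — Juniper by 13–6.
Grove is beaten in every head-to-head and is the Condorcet loser.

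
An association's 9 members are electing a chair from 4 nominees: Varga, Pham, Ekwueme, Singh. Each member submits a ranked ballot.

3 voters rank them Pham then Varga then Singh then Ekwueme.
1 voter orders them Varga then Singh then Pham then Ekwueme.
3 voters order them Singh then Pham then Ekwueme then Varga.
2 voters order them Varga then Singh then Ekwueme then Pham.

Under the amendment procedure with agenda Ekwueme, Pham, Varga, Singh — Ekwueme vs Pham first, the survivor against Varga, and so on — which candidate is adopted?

Round 1: Ekwueme vs Pham — 2–7, Pham advances.
Round 2: Pham vs Varga — 6–3, Pham advances.
Round 3: Pham vs Singh — 3–6, Singh advances.
Singh survives the agenda.

Singh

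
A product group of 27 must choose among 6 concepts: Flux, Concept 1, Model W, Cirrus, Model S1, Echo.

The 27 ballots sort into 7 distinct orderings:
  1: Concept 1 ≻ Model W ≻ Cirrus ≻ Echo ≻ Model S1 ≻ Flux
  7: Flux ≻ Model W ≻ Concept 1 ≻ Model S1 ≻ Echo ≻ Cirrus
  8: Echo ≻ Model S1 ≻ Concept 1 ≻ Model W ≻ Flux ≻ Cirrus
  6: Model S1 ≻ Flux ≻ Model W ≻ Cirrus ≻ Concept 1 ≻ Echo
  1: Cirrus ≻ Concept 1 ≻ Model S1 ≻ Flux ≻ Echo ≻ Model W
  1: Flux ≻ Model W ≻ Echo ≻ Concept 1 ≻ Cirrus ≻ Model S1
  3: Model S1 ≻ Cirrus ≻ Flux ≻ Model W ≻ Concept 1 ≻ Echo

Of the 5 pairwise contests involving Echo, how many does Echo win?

1

Echo against each rival (27 engineers):
Echo vs Flux: Echo preferred on 1+8 = 9 ballots; Flux wins 18–9.
Echo vs Concept 1: Concept 1 wins 18–9.
Echo–Model W: Model W 18–9.
Echo vs Cirrus: Echo preferred on 7+8+1 = 16 ballots; Echo wins 16–11.
Echo vs Model S1: Echo is ranked higher on 1+8+1 = 10 ballots, Model S1 on 17. Model S1 wins 17–10.
Echo beats Cirrus; loses to Flux, Concept 1, Model W, Model S1 — 1 pairwise win.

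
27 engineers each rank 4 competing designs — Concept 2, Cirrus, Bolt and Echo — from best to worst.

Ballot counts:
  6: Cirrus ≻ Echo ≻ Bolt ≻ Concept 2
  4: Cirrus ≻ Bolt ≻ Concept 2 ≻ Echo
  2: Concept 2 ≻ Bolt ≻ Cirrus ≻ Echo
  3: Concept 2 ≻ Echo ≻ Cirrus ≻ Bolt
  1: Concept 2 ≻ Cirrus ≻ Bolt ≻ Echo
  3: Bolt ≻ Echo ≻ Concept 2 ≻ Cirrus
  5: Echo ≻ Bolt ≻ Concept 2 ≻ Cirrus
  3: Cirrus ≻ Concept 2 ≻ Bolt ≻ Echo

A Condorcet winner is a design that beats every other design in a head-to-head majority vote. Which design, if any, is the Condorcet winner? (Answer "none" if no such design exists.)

Check each pair by majority over 27 ballots:
Concept 2 vs Cirrus: 2+3+1+3+5 = 14 for Concept 2, 13 for Cirrus — Concept 2 by 14–13.
Concept 2 vs Bolt: Concept 2 preferred on 2+3+1+3 = 9 ballots; Bolt wins 18–9.
Concept 2 vs Echo: 4+2+3+1+3 = 13 for Concept 2, 14 for Echo — Echo by 14–13.
Cirrus vs Bolt: Cirrus preferred on 6+4+3+1+3 = 17 ballots; Cirrus wins 17–10.
Cirrus vs Echo: Cirrus preferred on 6+4+2+1+3 = 16 ballots; Cirrus wins 16–11.
Bolt vs Echo: 13 to 14, Echo.
No design is unbeaten: Concept 2 loses to Bolt; Cirrus loses to Concept 2; Bolt loses to Cirrus; Echo loses to Cirrus. In particular Concept 2 beats Cirrus beats Bolt beats Concept 2 is a majority cycle — no Condorcet winner exists.

none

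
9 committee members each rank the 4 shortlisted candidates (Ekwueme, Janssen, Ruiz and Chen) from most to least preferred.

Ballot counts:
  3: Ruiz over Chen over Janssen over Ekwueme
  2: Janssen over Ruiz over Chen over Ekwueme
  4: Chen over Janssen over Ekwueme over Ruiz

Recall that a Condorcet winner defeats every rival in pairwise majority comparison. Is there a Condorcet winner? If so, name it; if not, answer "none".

Head-to-head results (9 committee members):
Ekwueme vs Janssen: Janssen, 9–0.
Ekwueme vs Ruiz: Ruiz, 5–4.
Ekwueme vs Chen: Chen wins 9–0.
Janssen vs Ruiz: Janssen wins 6–3.
Janssen–Chen: Chen 7–2.
Ruiz vs Chen: Ruiz wins 5–4.
Every candidate loses at least once (Ekwueme loses to Janssen; Janssen loses to Chen; Ruiz loses to Janssen; Chen loses to Ruiz). The majority relation contains the cycle Janssen → Ruiz → Chen → Janssen, so there is no Condorcet winner.

none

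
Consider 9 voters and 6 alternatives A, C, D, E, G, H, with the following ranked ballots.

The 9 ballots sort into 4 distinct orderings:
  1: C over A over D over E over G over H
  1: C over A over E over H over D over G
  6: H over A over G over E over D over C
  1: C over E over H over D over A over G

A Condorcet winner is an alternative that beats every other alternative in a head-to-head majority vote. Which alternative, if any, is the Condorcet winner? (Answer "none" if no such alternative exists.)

H

Pairwise majorities:
A vs C: A preferred on 6 ballots; A wins 6–3.
A vs D: 1+1+6 = 8 for A, 1 for D — A by 8–1.
A vs E: 8 to 1, A.
A vs G: A preferred on 1+1+6+1 = 9 ballots; A wins 9–0.
A vs H: A preferred on 1+1 = 2 ballots; H wins 7–2.
C vs D: 1+1+1 = 3 for C, 6 for D — D by 6–3.
C vs E: 1+1+1 = 3 for C, 6 for E — E by 6–3.
C vs G: C preferred on 1+1+1 = 3 ballots; G wins 6–3.
C vs H: C is ranked higher on 1+1+1 = 3 ballots, H on 6. H wins 6–3.
D vs E: 1 to 8, E.
D vs G: D is ranked higher on 1+1+1 = 3 ballots, G on 6. G wins 6–3.
D vs H: D preferred on 1 ballot; H wins 8–1.
E vs G: 1+1+1 = 3 for E, 6 for G — G by 6–3.
E vs H: E is ranked higher on 1+1+1 = 3 ballots, H on 6. H wins 6–3.
G vs H: G preferred on 1 ballot; H wins 8–1.
H beats each of A, C, D, E, G — H is the Condorcet winner.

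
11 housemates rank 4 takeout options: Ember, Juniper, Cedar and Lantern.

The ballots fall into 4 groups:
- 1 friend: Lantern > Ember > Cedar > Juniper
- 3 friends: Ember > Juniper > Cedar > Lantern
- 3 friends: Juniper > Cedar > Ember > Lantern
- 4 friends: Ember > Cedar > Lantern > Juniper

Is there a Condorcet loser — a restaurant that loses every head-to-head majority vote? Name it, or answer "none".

Lantern

Pairwise majorities:
Ember vs Juniper: Ember is ranked higher on 1+3+4 = 8 ballots, Juniper on 3. Ember wins 8–3.
Ember vs Cedar: 8 to 3, Ember.
Ember vs Lantern: Ember preferred on 3+3+4 = 10 ballots; Ember wins 10–1.
Juniper vs Cedar: Juniper preferred on 3+3 = 6 ballots; Juniper wins 6–5.
Juniper vs Lantern: 3+3 = 6 for Juniper, 5 for Lantern — Juniper by 6–5.
Cedar vs Lantern: Cedar wins 10–1.
Lantern loses to every other restaurant — it is the Condorcet loser.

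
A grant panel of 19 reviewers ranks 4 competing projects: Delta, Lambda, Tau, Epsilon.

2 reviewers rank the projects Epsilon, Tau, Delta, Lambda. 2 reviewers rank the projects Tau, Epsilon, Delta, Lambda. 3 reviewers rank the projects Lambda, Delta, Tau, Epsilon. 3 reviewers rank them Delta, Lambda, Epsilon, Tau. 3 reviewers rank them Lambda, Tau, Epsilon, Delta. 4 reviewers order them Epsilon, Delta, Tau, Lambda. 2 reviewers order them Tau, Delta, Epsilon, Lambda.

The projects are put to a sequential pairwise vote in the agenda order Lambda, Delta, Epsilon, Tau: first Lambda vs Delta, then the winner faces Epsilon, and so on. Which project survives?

Round 1: Lambda vs Delta — 6–13, Delta advances.
Round 2: Delta vs Epsilon — 8–11, Epsilon advances.
Round 3: Epsilon vs Tau — 9–10, Tau advances.
The agenda winner is Tau.

Tau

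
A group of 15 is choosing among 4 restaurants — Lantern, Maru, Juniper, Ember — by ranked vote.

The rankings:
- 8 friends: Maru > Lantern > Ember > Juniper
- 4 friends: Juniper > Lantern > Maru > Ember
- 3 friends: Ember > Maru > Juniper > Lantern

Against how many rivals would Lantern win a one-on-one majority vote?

2

Lantern against each rival (15 friends):
Lantern vs Maru: Lantern preferred on 4 ballots; Maru wins 11–4.
Lantern–Juniper: Lantern 8–7.
Lantern vs Ember: 8+4 = 12 for Lantern, 3 for Ember — Lantern by 12–3.
Lantern beats Juniper, Ember; loses to Maru — 2 pairwise wins.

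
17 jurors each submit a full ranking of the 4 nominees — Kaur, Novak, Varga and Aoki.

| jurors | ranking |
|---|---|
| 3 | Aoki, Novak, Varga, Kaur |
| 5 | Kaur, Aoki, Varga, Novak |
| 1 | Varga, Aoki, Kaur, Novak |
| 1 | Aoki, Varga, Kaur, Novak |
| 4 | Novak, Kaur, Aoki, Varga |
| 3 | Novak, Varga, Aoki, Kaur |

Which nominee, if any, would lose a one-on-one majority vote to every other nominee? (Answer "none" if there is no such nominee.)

Varga

Head-to-head results (17 jurors):
Kaur–Novak: Novak 10–7.
Kaur vs Varga: 5+4 = 9 for Kaur, 8 for Varga — Kaur by 9–8.
Kaur vs Aoki: Kaur wins 9–8.
Novak vs Varga: Novak preferred on 3+4+3 = 10 ballots; Novak wins 10–7.
Novak vs Aoki: 7 to 10, Aoki.
Varga vs Aoki: Varga is ranked higher on 1+3 = 4 ballots, Aoki on 13. Aoki wins 13–4.
Only Varga has no wins; Varga is the Condorcet loser.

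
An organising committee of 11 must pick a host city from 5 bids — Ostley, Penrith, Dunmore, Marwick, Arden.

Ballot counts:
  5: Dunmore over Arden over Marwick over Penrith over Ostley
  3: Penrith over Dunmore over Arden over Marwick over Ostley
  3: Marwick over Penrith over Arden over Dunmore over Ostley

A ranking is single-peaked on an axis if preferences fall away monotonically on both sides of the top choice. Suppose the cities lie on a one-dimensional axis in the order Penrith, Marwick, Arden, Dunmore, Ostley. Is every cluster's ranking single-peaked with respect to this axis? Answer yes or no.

no

Axis positions: Penrith=1, Marwick=2, Arden=3, Dunmore=4, Ostley=5.
Cluster 1 (peak Dunmore at position 4): ranking walks positions 4-3-2-1-5, expanding outward from the peak — single-peaked.
Cluster 2: ranking walks positions 1-4-3-2-5; Dunmore is ranked above Marwick even though Marwick lies between Dunmore and the peak Penrith on the axis — preferences dip and rise again. Not single-peaked.
Cluster 3 (peak Marwick at position 2): ranking walks positions 2-1-3-4-5, expanding outward from the peak — single-peaked.
Cluster 2 violates single-peakedness, so the profile is not single-peaked on this axis.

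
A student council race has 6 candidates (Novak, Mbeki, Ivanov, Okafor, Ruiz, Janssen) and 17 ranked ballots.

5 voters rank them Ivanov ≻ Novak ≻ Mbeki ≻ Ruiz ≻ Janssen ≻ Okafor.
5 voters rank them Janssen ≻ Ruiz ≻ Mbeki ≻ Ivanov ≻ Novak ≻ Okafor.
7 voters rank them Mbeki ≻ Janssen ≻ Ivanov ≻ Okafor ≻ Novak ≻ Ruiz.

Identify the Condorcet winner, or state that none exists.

Mbeki

Head-to-head results (17 voters):
Novak vs Mbeki: Mbeki wins 12–5.
Novak vs Ivanov: 0 for Novak, 17 for Ivanov — Ivanov by 17–0.
Novak–Okafor: Novak 10–7.
Novak–Ruiz: Novak 12–5.
Novak vs Janssen: Janssen, 12–5.
Mbeki vs Ivanov: Mbeki preferred on 5+7 = 12 ballots; Mbeki wins 12–5.
Mbeki vs Okafor: 17 to 0, Mbeki.
Mbeki vs Ruiz: Mbeki is ranked higher on 5+7 = 12 ballots, Ruiz on 5. Mbeki wins 12–5.
Mbeki–Janssen: Mbeki 12–5.
Ivanov vs Okafor: 17 to 0, Ivanov.
Ivanov vs Ruiz: Ivanov, 12–5.
Ivanov vs Janssen: Janssen, 12–5.
Okafor–Ruiz: Ruiz 10–7.
Okafor vs Janssen: Janssen, 17–0.
Ruiz vs Janssen: Janssen wins 12–5.
Mbeki defeats every rival head-to-head and is the Condorcet winner.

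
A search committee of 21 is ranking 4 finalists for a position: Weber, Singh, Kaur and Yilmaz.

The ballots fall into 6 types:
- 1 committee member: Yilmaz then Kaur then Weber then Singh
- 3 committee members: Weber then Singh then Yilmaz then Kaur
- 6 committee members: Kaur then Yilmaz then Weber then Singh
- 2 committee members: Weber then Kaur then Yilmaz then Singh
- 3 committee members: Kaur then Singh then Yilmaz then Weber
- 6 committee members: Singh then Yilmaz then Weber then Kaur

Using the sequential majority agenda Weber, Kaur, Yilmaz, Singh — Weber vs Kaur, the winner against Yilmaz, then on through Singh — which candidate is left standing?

Round 1: Weber vs Kaur — 11–10, Weber advances.
Round 2: Weber vs Yilmaz — 5–16, Yilmaz advances.
Round 3: Yilmaz vs Singh — 9–12, Singh advances.
The agenda winner is Singh.

Singh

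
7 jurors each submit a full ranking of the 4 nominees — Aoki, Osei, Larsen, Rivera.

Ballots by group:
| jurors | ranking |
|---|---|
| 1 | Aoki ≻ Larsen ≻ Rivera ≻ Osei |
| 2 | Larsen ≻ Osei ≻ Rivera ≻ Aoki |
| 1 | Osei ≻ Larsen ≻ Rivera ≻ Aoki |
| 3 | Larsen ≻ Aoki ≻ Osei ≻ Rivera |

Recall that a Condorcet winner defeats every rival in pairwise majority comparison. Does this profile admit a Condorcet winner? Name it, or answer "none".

Larsen

Check each pair by majority over 7 ballots:
Aoki vs Osei: Aoki is ranked higher on 1+3 = 4 ballots, Osei on 3. Aoki wins 4–3.
Aoki vs Larsen: Larsen, 6–1.
Aoki vs Rivera: Aoki preferred on 1+3 = 4 ballots; Aoki wins 4–3.
Osei vs Larsen: Larsen, 6–1.
Osei–Rivera: Osei 6–1.
Larsen vs Rivera: Larsen preferred on 1+2+1+3 = 7 ballots; Larsen wins 7–0.
Larsen defeats every rival head-to-head and is the Condorcet winner.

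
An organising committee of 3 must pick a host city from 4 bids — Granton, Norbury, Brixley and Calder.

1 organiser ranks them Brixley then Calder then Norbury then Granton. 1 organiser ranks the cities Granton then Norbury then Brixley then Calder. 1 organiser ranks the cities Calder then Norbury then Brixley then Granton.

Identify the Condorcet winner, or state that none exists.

none

Pairwise majorities:
Granton vs Norbury: Granton preferred on 1 ballot; Norbury wins 2–1.
Granton vs Brixley: Granton is ranked higher on 1 ballot, Brixley on 2. Brixley wins 2–1.
Granton vs Calder: Granton preferred on 1 ballot; Calder wins 2–1.
Norbury–Brixley: Norbury 2–1.
Norbury vs Calder: Calder wins 2–1.
Brixley vs Calder: Brixley preferred on 1+1 = 2 ballots; Brixley wins 2–1.
Each city drops at least one matchup (Granton loses to Norbury; Norbury loses to Calder; Brixley loses to Norbury; Calder loses to Brixley); the cycle Norbury > Brixley > Calder > Norbury rules out a Condorcet winner.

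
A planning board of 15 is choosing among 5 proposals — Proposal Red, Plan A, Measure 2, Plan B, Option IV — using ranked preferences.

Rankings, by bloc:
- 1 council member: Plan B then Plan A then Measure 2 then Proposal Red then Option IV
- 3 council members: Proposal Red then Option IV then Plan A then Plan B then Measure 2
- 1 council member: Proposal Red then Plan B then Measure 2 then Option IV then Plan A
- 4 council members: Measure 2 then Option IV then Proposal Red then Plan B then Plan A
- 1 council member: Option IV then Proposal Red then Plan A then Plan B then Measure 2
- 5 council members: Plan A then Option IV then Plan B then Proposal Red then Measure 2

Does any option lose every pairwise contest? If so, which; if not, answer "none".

Measure 2

Pairwise majorities:
Proposal Red vs Plan A: 3+1+4+1 = 9 for Proposal Red, 6 for Plan A — Proposal Red by 9–6.
Proposal Red vs Measure 2: Proposal Red preferred on 3+1+1+5 = 10 ballots; Proposal Red wins 10–5.
Proposal Red vs Plan B: 3+1+4+1 = 9 for Proposal Red, 6 for Plan B — Proposal Red by 9–6.
Proposal Red vs Option IV: 1+3+1 = 5 for Proposal Red, 10 for Option IV — Option IV by 10–5.
Plan A vs Measure 2: Plan A is ranked higher on 1+3+1+5 = 10 ballots, Measure 2 on 5. Plan A wins 10–5.
Plan A vs Plan B: 3+1+5 = 9 for Plan A, 6 for Plan B — Plan A by 9–6.
Plan A vs Option IV: Option IV wins 9–6.
Measure 2–Plan B: Plan B 11–4.
Measure 2 vs Option IV: Option IV wins 9–6.
Plan B vs Option IV: 2 to 13, Option IV.
Measure 2 is beaten in every head-to-head and is the Condorcet loser.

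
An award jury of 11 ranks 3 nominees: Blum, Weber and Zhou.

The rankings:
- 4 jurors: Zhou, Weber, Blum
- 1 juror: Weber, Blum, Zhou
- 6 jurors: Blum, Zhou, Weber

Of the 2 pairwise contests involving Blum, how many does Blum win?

2

Blum against each rival (11 jurors):
Blum vs Weber: Blum preferred on 6 ballots; Blum wins 6–5.
Blum vs Zhou: Blum wins 7–4.
Blum beats Weber, Zhou — 2 pairwise wins.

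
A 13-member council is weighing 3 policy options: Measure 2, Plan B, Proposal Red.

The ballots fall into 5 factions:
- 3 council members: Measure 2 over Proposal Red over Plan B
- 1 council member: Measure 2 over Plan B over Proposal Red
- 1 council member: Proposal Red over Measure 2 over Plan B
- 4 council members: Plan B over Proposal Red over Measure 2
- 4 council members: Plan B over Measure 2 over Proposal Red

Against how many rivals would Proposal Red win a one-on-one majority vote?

Proposal Red against each rival (13 council members):
Proposal Red–Measure 2: Measure 2 8–5.
Proposal Red vs Plan B: Proposal Red is ranked higher on 3+1 = 4 ballots, Plan B on 9. Plan B wins 9–4.
Proposal Red beats no one; loses to Measure 2, Plan B — 0 pairwise wins.

0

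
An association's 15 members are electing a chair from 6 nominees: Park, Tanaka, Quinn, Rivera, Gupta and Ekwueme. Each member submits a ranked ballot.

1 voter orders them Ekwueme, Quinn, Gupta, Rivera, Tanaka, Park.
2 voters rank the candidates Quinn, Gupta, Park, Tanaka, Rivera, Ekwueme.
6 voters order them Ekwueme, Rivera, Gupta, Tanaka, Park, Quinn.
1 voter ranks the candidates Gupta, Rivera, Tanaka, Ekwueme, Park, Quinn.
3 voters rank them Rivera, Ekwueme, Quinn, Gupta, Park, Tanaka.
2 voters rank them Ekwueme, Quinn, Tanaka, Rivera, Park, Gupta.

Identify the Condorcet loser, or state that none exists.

Pairwise majorities:
Park vs Tanaka: Tanaka wins 10–5.
Park vs Quinn: Quinn wins 8–7.
Park vs Rivera: 2 for Park, 13 for Rivera — Rivera by 13–2.
Park vs Gupta: Gupta, 13–2.
Park vs Ekwueme: 2 to 13, Ekwueme.
Tanaka–Quinn: Quinn 8–7.
Tanaka vs Rivera: Tanaka preferred on 2+2 = 4 ballots; Rivera wins 11–4.
Tanaka vs Gupta: 2 for Tanaka, 13 for Gupta — Gupta by 13–2.
Tanaka vs Ekwueme: Ekwueme, 12–3.
Quinn vs Rivera: Rivera, 10–5.
Quinn vs Gupta: Quinn, 8–7.
Quinn vs Ekwueme: Quinn is ranked higher on 2 ballots, Ekwueme on 13. Ekwueme wins 13–2.
Rivera vs Gupta: Rivera preferred on 6+3+2 = 11 ballots; Rivera wins 11–4.
Rivera vs Ekwueme: Ekwueme wins 9–6.
Gupta vs Ekwueme: Ekwueme wins 12–3.
Park loses to every other candidate — it is the Condorcet loser.

Park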